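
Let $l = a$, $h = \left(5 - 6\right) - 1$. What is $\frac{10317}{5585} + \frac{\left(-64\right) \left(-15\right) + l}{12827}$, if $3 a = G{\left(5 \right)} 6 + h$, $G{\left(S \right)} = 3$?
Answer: $\frac{413182637}{214916385} \approx 1.9225$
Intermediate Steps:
$h = -2$ ($h = \left(5 - 6\right) - 1 = -1 - 1 = -2$)
$a = \frac{16}{3}$ ($a = \frac{3 \cdot 6 - 2}{3} = \frac{18 - 2}{3} = \frac{1}{3} \cdot 16 = \frac{16}{3} \approx 5.3333$)
$l = \frac{16}{3} \approx 5.3333$
$\frac{10317}{5585} + \frac{\left(-64\right) \left(-15\right) + l}{12827} = \frac{10317}{5585} + \frac{\left(-64\right) \left(-15\right) + \frac{16}{3}}{12827} = 10317 \cdot \frac{1}{5585} + \left(960 + \frac{16}{3}\right) \frac{1}{12827} = \frac{10317}{5585} + \frac{2896}{3} \cdot \frac{1}{12827} = \frac{10317}{5585} + \frac{2896}{38481} = \frac{413182637}{214916385}$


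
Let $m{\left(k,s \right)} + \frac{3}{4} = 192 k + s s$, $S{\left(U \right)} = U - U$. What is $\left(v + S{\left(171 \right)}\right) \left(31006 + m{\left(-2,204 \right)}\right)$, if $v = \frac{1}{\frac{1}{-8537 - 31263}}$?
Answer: $-2875042550$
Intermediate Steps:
$S{\left(U \right)} = 0$
$v = -39800$ ($v = \frac{1}{\frac{1}{-39800}} = \frac{1}{- \frac{1}{39800}} = -39800$)
$m{\left(k,s \right)} = - \frac{3}{4} + s^{2} + 192 k$ ($m{\left(k,s \right)} = - \frac{3}{4} + \left(192 k + s s\right) = - \frac{3}{4} + \left(192 k + s^{2}\right) = - \frac{3}{4} + \left(s^{2} + 192 k\right) = - \frac{3}{4} + s^{2} + 192 k$)
$\left(v + S{\left(171 \right)}\right) \left(31006 + m{\left(-2,204 \right)}\right) = \left(-39800 + 0\right) \left(31006 + \left(- \frac{3}{4} + 204^{2} + 192 \left(-2\right)\right)\right) = - 39800 \left(31006 - - \frac{164925}{4}\right) = - 39800 \left(31006 + \frac{164925}{4}\right) = \left(-39800\right) \frac{288949}{4} = -2875042550$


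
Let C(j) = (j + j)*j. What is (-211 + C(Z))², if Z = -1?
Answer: 43681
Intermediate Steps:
C(j) = 2*j² (C(j) = (2*j)*j = 2*j²)
(-211 + C(Z))² = (-211 + 2*(-1)²)² = (-211 + 2*1)² = (-211 + 2)² = (-209)² = 43681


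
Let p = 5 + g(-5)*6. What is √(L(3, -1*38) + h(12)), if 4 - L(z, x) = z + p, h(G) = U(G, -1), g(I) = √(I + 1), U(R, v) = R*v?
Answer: √2*(1 - 3*I) ≈ 1.4142 - 4.2426*I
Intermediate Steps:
g(I) = √(1 + I)
h(G) = -G (h(G) = G*(-1) = -G)
p = 5 + 12*I (p = 5 + √(1 - 5)*6 = 5 + √(-4)*6 = 5 + (2*I)*6 = 5 + 12*I ≈ 5.0 + 12.0*I)
L(z, x) = -1 - z - 12*I (L(z, x) = 4 - (z + (5 + 12*I)) = 4 - (5 + z + 12*I) = 4 + (-5 - z - 12*I) = -1 - z - 12*I)
√(L(3, -1*38) + h(12)) = √((-1 - 1*3 - 12*I) - 1*12) = √((-1 - 3 - 12*I) - 12) = √((-4 - 12*I) - 12) = √(-16 - 12*I) = 3*√2*(⅓ - I)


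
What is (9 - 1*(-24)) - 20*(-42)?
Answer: 873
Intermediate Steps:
(9 - 1*(-24)) - 20*(-42) = (9 + 24) + 840 = 33 + 840 = 873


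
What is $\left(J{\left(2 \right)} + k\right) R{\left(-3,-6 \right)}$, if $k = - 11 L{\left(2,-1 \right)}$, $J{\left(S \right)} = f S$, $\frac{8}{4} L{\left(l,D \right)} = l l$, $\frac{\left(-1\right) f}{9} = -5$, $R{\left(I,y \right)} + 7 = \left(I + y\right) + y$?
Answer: $-1496$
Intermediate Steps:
$R{\left(I,y \right)} = -7 + I + 2 y$ ($R{\left(I,y \right)} = -7 + \left(\left(I + y\right) + y\right) = -7 + \left(I + 2 y\right) = -7 + I + 2 y$)
$f = 45$ ($f = \left(-9\right) \left(-5\right) = 45$)
$L{\left(l,D \right)} = \frac{l^{2}}{2}$ ($L{\left(l,D \right)} = \frac{l l}{2} = \frac{l^{2}}{2}$)
$J{\left(S \right)} = 45 S$
$k = -22$ ($k = - 11 \frac{2^{2}}{2} = - 11 \cdot \frac{1}{2} \cdot 4 = \left(-11\right) 2 = -22$)
$\left(J{\left(2 \right)} + k\right) R{\left(-3,-6 \right)} = \left(45 \cdot 2 - 22\right) \left(-7 - 3 + 2 \left(-6\right)\right) = \left(90 - 22\right) \left(-7 - 3 - 12\right) = 68 \left(-22\right) = -1496$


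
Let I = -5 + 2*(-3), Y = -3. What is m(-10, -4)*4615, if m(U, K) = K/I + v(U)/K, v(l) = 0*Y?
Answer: 18460/11 ≈ 1678.2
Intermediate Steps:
v(l) = 0 (v(l) = 0*(-3) = 0)
I = -11 (I = -5 - 6 = -11)
m(U, K) = -K/11 (m(U, K) = K/(-11) + 0/K = K*(-1/11) + 0 = -K/11 + 0 = -K/11)
m(-10, -4)*4615 = -1/11*(-4)*4615 = (4/11)*4615 = 18460/11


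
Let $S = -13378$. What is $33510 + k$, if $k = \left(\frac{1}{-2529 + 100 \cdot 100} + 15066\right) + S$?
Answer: $\frac{262964259}{7471} \approx 35198.0$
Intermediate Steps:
$k = \frac{12611049}{7471}$ ($k = \left(\frac{1}{-2529 + 100 \cdot 100} + 15066\right) - 13378 = \left(\frac{1}{-2529 + 10000} + 15066\right) - 13378 = \left(\frac{1}{7471} + 15066\right) - 13378 = \frac{112558087}{7471} - 13378 = \frac{12611049}{7471} \approx 1688.0$)
$33510 + k = 33510 + \frac{12611049}{7471} = \frac{262964259}{7471}$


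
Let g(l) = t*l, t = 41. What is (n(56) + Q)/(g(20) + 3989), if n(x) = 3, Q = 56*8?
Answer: 451/4809 ≈ 0.093782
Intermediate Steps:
Q = 448
g(l) = 41*l
(n(56) + Q)/(g(20) + 3989) = (3 + 448)/(41*20 + 3989) = 451/(820 + 3989) = 451/4809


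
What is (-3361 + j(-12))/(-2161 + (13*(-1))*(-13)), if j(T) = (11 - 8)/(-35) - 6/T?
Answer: 235241/139440 ≈ 1.6870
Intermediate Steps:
j(T) = -3/35 - 6/T (j(T) = 3*(-1/35) - 6/T = -3/35 - 6/T)
(-3361 + j(-12))/(-2161 + (13*(-1))*(-13)) = (-3361 + (-3/35 - 6/(-12)))/(-2161 + (13*(-1))*(-13)) = (-3361 + (-3/35 - 6*(-1/12)))/(-2161 - 13*(-13)) = (-3361 + (-3/35 + ½))/(-2161 + 169) = (-3361 + 29/70)/(-1992) = -235241/70*(-1/1992) = 235241/139440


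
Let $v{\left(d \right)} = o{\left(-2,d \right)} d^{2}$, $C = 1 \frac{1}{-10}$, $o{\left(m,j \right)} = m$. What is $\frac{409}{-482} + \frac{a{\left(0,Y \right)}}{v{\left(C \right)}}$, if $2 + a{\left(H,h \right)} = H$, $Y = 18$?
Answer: $\frac{47791}{482} \approx 99.151$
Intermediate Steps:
$C = - \frac{1}{10}$ ($C = 1 \left(- \frac{1}{10}\right) = - \frac{1}{10} \approx -0.1$)
$a{\left(H,h \right)} = -2 + H$
$v{\left(d \right)} = - 2 d^{2}$
$\frac{409}{-482} + \frac{a{\left(0,Y \right)}}{v{\left(C \right)}} = \frac{409}{-482} + \frac{-2 + 0}{\left(-2\right) \left(- \frac{1}{10}\right)^{2}} = 409 \left(- \frac{1}{482}\right) - \frac{2}{\left(-2\right) \frac{1}{100}} = - \frac{409}{482} - \frac{2}{- \frac{1}{50}} = - \frac{409}{482} - -100 = - \frac{409}{482} + 100 = \frac{47791}{482}$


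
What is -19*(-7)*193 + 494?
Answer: 26163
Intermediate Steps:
-19*(-7)*193 + 494 = 133*193 + 494 = 25669 + 494 = 26163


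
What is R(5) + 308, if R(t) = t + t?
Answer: 318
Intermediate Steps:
R(t) = 2*t
R(5) + 308 = 2*5 + 308 = 10 + 308 = 318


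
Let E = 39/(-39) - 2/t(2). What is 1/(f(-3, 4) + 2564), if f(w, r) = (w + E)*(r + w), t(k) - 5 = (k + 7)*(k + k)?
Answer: 41/104958 ≈ 0.00039063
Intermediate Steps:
t(k) = 5 + 2*k*(7 + k) (t(k) = 5 + (k + 7)*(k + k) = 5 + (7 + k)*(2*k) = 5 + 2*k*(7 + k))
E = -43/41 (E = 39/(-39) - 2/(5 + 2*2² + 14*2) = 39*(-1/39) - 2/(5 + 2*4 + 28) = -1 - 2/(5 + 8 + 28) = -1 - 2/41 = -43/41 ≈ -1.0488)
f(w, r) = (-43/41 + w)*(r + w) (f(w, r) = (w - 43/41)*(r + w) = (-43/41 + w)*(r + w))
1/(f(-3, 4) + 2564) = 1/(((-3)² - 43/41*4 - 43/41*(-3) + 4*(-3)) + 2564) = 1/((9 - 172/41 + 129/41 - 12) + 2564) = 1/(-166/41 + 2564) = 1/(104958/41) = 41/104958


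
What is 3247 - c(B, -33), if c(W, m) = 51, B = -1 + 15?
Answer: 3196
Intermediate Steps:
B = 14
3247 - c(B, -33) = 3247 - 1*51 = 3247 - 51 = 3196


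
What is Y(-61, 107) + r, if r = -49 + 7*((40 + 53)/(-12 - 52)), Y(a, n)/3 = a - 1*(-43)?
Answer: -7243/64 ≈ -113.17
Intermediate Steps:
Y(a, n) = 129 + 3*a (Y(a, n) = 3*(a - 1*(-43)) = 3*(a + 43) = 3*(43 + a) = 129 + 3*a)
r = -3787/64 (r = -49 + 7*(93/(-64)) = -49 + 7*(93*(-1/64)) = -49 + 7*(-93/64) = -49 - 651/64 = -3787/64 ≈ -59.172)
Y(-61, 107) + r = (129 + 3*(-61)) - 3787/64 = (129 - 183) - 3787/64 = -54 - 3787/64 = -7243/64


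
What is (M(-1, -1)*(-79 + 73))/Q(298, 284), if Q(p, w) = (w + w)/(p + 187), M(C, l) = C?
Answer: 1455/284 ≈ 5.1232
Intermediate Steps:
Q(p, w) = 2*w/(187 + p) (Q(p, w) = (2*w)/(187 + p) = 2*w/(187 + p))
(M(-1, -1)*(-79 + 73))/Q(298, 284) = (-(-79 + 73))/((2*284/(187 + 298))) = (-1*(-6))/((2*284/485)) = 6/((2*284*(1/485))) = 6/(568/485) = 6*(485/568) = 1455/284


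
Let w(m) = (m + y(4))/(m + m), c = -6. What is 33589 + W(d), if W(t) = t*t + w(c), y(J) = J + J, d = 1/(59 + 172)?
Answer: 3584667473/106722 ≈ 33589.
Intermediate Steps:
d = 1/231 ≈ 0.0043290
y(J) = 2*J
w(m) = (8 + m)/(2*m) (w(m) = (m + 2*4)/(m + m) = (m + 8)/((2*m)) = (8 + m)*(1/(2*m)) = (8 + m)/(2*m))
W(t) = -⅙ + t² (W(t) = t*t + (½)*(8 - 6)/(-6) = t² + (½)*(-⅙)*2 = t² - ⅙ = -⅙ + t²)
33589 + W(d) = 33589 + (-⅙ + (1/231)²) = 33589 + (-⅙ + 1/53361) = 33589 - 17785/106722 = 3584667473/106722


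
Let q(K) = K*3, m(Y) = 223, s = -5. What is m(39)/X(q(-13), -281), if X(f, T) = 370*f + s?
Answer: -223/14435 ≈ -0.015449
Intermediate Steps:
q(K) = 3*K
X(f, T) = -5 + 370*f (X(f, T) = 370*f - 5 = -5 + 370*f)
m(39)/X(q(-13), -281) = 223/(-5 + 370*(3*(-13))) = 223/(-5 + 370*(-39)) = 223/(-5 - 14430) = 223/(-14435) = 223*(-1/14435) = -223/14435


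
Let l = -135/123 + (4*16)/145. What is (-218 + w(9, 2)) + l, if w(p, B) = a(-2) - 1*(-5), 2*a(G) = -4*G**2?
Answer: -1317746/5945 ≈ -221.66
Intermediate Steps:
a(G) = -2*G**2 (a(G) = (-4*G**2)/2 = -2*G**2)
w(p, B) = -3 (w(p, B) = -2*(-2)**2 - 1*(-5) = -2*4 + 5 = -8 + 5 = -3)
l = -3901/5945 (l = -135*1/123 + 64*(1/145) = -45/41 + 64/145 = -3901/5945 ≈ -0.65618)
(-218 + w(9, 2)) + l = (-218 - 3) - 3901/5945 = -221 - 3901/5945 = -1317746/5945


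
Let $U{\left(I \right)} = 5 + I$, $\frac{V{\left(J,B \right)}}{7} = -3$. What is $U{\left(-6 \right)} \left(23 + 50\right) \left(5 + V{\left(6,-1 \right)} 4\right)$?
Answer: $5767$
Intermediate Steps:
$V{\left(J,B \right)} = -21$ ($V{\left(J,B \right)} = 7 \left(-3\right) = -21$)
$U{\left(-6 \right)} \left(23 + 50\right) \left(5 + V{\left(6,-1 \right)} 4\right) = \left(5 - 6\right) \left(23 + 50\right) \left(5 - 84\right) = \left(-1\right) 73 \left(5 - 84\right) = \left(-73\right) \left(-79\right) = 5767$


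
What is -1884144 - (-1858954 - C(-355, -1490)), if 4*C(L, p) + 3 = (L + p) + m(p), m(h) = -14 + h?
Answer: -26028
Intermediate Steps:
C(L, p) = -17/4 + p/2 + L/4 (C(L, p) = -3/4 + ((L + p) + (-14 + p))/4 = -3/4 + (-14 + L + 2*p)/4 = -3/4 + (-7/2 + p/2 + L/4) = -17/4 + p/2 + L/4)
-1884144 - (-1858954 - C(-355, -1490)) = -1884144 - (-1858954 - (-17/4 + (1/2)*(-1490) + (1/4)*(-355))) = -1884144 - (-1858954 - (-17/4 - 745 - 355/4)) = -1884144 - (-1858954 - 1*(-838)) = -1884144 - (-1858954 + 838) = -1884144 - 1*(-1858116) = -1884144 + 1858116 = -26028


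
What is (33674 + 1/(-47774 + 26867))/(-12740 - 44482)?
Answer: -704022317/1196340354 ≈ -0.58848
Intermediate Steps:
(33674 + 1/(-47774 + 26867))/(-12740 - 44482) = (33674 + 1/(-20907))/(-57222) = (33674 - 1/20907)*(-1/57222) = (704022317/20907)*(-1/57222) = -704022317/1196340354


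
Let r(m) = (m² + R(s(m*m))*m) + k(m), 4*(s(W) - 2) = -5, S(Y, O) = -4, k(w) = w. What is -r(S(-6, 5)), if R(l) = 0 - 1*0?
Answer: -12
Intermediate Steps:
s(W) = ¾ (s(W) = 2 + (¼)*(-5) = 2 - 5/4 = ¾)
R(l) = 0 (R(l) = 0 + 0 = 0)
r(m) = m + m² (r(m) = (m² + 0*m) + m = (m² + 0) + m = m² + m = m + m²)
-r(S(-6, 5)) = -(-4)*(1 - 4) = -(-4)*(-3) = -1*12 = -12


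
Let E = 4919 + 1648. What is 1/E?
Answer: 1/6567 ≈ 0.00015228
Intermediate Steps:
E = 6567
1/E = 1/6567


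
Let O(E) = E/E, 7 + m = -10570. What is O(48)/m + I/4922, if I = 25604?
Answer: 135404293/26029997 ≈ 5.2019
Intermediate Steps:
m = -10577 (m = -7 - 10570 = -10577)
O(E) = 1
O(48)/m + I/4922 = 1/(-10577) + 25604/4922 = 1*(-1/10577) + 25604*(1/4922) = -1/10577 + 12802/2461 = 135404293/26029997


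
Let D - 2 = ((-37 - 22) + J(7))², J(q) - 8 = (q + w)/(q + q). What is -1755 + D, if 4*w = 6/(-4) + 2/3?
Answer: 90176041/112896 ≈ 798.75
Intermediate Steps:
w = -5/24 (w = (6/(-4) + 2/3)/4 = (6*(-¼) + 2*(⅓))/4 = (-3/2 + ⅔)/4 = (¼)*(-⅚) = -5/24 ≈ -0.20833)
J(q) = 8 + (-5/24 + q)/(2*q) (J(q) = 8 + (q - 5/24)/(q + q) = 8 + (-5/24 + q)/((2*q)) = 8 + (-5/24 + q)*(1/(2*q)) = 8 + (-5/24 + q)/(2*q))
D = 288308521/112896 (D = 2 + ((-37 - 22) + (1/48)*(-5 + 408*7)/7)² = 2 + (-59 + (1/48)*(⅐)*(-5 + 2856))² = 2 + (-59 + (1/48)*(⅐)*2851)² = 2 + (-59 + 2851/336)² = 2 + (-16973/336)² = 2 + 288082729/112896 = 288308521/112896 ≈ 2553.8)
-1755 + D = -1755 + 288308521/112896 = 90176041/112896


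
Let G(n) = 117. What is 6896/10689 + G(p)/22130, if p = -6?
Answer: 153859093/236547570 ≈ 0.65044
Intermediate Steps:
6896/10689 + G(p)/22130 = 6896/10689 + 117/22130 = 153859093/236547570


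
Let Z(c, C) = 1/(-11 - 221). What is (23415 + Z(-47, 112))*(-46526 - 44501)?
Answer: -494484060533/232 ≈ -2.1314e+9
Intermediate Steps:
Z(c, C) = -1/232 (Z(c, C) = 1/(-232) = -1/232)
(23415 + Z(-47, 112))*(-46526 - 44501) = (23415 - 1/232)*(-46526 - 44501) = (5432279/232)*(-91027) = -494484060533/232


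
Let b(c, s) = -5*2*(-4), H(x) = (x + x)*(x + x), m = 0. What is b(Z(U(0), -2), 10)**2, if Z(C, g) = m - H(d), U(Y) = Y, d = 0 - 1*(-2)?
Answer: 1600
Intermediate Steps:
d = 2 (d = 0 + 2 = 2)
H(x) = 4*x**2 (H(x) = (2*x)*(2*x) = 4*x**2)
Z(C, g) = -16 (Z(C, g) = 0 - 4*2**2 = 0 - 4*4 = 0 - 1*16 = 0 - 16 = -16)
b(c, s) = 40 (b(c, s) = -10*(-4) = 40)
b(Z(U(0), -2), 10)**2 = 40**2 = 1600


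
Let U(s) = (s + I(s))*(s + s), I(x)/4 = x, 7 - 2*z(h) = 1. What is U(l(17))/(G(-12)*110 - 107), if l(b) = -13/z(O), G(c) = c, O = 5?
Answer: -1690/12843 ≈ -0.13159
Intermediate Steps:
z(h) = 3 (z(h) = 7/2 - ½*1 = 7/2 - ½ = 3)
I(x) = 4*x
l(b) = -13/3
U(s) = 10*s² (U(s) = (s + 4*s)*(s + s) = (5*s)*(2*s) = 10*s²)
U(l(17))/(G(-12)*110 - 107) = (10*(-13/3)²)/(-12*110 - 107) = (10*(169/9))/(-1320 - 107) = (1690/9)/(-1427) = (1690/9)*(-1/1427) = -1690/12843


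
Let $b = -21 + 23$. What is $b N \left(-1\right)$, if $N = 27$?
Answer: $-54$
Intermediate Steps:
$b = 2$
$b N \left(-1\right) = 2 \cdot 27 \left(-1\right) = 54 \left(-1\right) = -54$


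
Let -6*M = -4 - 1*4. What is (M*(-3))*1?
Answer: -4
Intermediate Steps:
M = 4/3 (M = -(-4 - 1*4)/6 = -(-4 - 4)/6 = -1/6*(-8) = 4/3 ≈ 1.3333)
(M*(-3))*1 = ((4/3)*(-3))*1 = -4*1 = -4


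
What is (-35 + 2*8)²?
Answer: 361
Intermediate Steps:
(-35 + 2*8)² = (-35 + 16)² = (-19)² = 361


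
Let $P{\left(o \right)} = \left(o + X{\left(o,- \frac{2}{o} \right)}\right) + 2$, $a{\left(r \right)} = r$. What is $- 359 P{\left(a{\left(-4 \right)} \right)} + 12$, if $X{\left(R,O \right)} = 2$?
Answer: $12$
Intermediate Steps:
$P{\left(o \right)} = 4 + o$ ($P{\left(o \right)} = \left(o + 2\right) + 2 = \left(2 + o\right) + 2 = 4 + o$)
$- 359 P{\left(a{\left(-4 \right)} \right)} + 12 = - 359 \left(4 - 4\right) + 12 = \left(-359\right) 0 + 12 = 0 + 12 = 12$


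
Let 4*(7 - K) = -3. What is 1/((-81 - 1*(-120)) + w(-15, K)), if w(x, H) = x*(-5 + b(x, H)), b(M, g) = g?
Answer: -4/9 ≈ -0.44444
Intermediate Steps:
K = 31/4 (K = 7 - 1/4*(-3) = 7 + 3/4 = 31/4 ≈ 7.7500)
w(x, H) = x*(-5 + H)
1/((-81 - 1*(-120)) + w(-15, K)) = 1/((-81 - 1*(-120)) - 15*(-5 + 31/4)) = 1/((-81 + 120) - 15*11/4) = 1/(39 - 165/4) = 1/(-9/4) = -4/9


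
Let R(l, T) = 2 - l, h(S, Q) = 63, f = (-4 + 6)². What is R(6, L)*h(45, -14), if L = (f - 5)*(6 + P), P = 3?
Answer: -252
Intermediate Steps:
f = 4 (f = 2² = 4)
L = -9 (L = (4 - 5)*(6 + 3) = -1*9 = -9)
R(6, L)*h(45, -14) = (2 - 1*6)*63 = (2 - 6)*63 = -4*63 = -252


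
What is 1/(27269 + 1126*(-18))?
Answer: 1/7001 ≈ 0.00014284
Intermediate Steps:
1/(27269 + 1126*(-18)) = 1/(27269 - 20268) = 1/7001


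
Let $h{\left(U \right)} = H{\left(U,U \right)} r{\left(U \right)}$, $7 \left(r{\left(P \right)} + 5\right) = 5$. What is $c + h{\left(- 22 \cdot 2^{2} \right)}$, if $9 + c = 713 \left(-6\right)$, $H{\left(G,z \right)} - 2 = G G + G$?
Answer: $-37107$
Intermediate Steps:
$r{\left(P \right)} = - \frac{30}{7}$ ($r{\left(P \right)} = -5 + \frac{1}{7} \cdot 5 = -5 + \frac{5}{7} = - \frac{30}{7}$)
$H{\left(G,z \right)} = 2 + G + G^{2}$ ($H{\left(G,z \right)} = 2 + \left(G G + G\right) = 2 + \left(G^{2} + G\right) = 2 + \left(G + G^{2}\right) = 2 + G + G^{2}$)
$c = -4287$ ($c = -9 + 713 \left(-6\right) = -9 - 4278 = -4287$)
$h{\left(U \right)} = - \frac{60}{7} - \frac{30 U}{7} - \frac{30 U^{2}}{7}$ ($h{\left(U \right)} = \left(2 + U + U^{2}\right) \left(- \frac{30}{7}\right) = - \frac{60}{7} - \frac{30 U}{7} - \frac{30 U^{2}}{7}$)
$c + h{\left(- 22 \cdot 2^{2} \right)} = -4287 - \left(\frac{60}{7} + \frac{232320}{7} + \frac{30}{7} \left(-22\right) 2^{2}\right) = -4287 - \left(\frac{60}{7} + \frac{232320}{7} + \frac{30}{7} \left(-22\right) 4\right) = -4287 - \left(- \frac{2580}{7} + \frac{232320}{7}\right) = -4287 - 32820 = -37107$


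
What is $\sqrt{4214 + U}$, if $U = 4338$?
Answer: $2 \sqrt{2138} \approx 92.477$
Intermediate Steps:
$\sqrt{4214 + U} = \sqrt{4214 + 4338} = \sqrt{8552} = 2 \sqrt{2138}$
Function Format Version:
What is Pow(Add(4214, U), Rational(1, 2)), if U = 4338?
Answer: Mul(2, Pow(2138, Rational(1, 2))) ≈ 92.477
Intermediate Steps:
Pow(Add(4214, U), Rational(1, 2)) = Pow(Add(4214, 4338), Rational(1, 2)) = Pow(8552, Rational(1, 2)) = Mul(2, Pow(2138, Rational(1, 2)))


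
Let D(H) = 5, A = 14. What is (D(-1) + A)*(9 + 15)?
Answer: 456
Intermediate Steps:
(D(-1) + A)*(9 + 15) = (5 + 14)*(9 + 15) = 19*24 = 456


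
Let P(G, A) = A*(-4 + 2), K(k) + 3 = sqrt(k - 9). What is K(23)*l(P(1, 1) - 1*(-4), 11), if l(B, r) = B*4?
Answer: -24 + 8*sqrt(14) ≈ 5.9333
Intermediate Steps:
K(k) = -3 + sqrt(-9 + k) (K(k) = -3 + sqrt(k - 9) = -3 + sqrt(-9 + k))
P(G, A) = -2*A (P(G, A) = A*(-2) = -2*A)
l(B, r) = 4*B
K(23)*l(P(1, 1) - 1*(-4), 11) = (-3 + sqrt(-9 + 23))*(4*(-2*1 - 1*(-4))) = (-3 + sqrt(14))*(4*(-2 + 4)) = (-3 + sqrt(14))*(4*2) = (-3 + sqrt(14))*8 = -24 + 8*sqrt(14)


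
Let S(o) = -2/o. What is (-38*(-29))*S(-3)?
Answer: 2204/3 ≈ 734.67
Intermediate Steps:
(-38*(-29))*S(-3) = (-38*(-29))*(-2/(-3)) = 1102*(-2*(-⅓)) = 1102*(⅔) = 2204/3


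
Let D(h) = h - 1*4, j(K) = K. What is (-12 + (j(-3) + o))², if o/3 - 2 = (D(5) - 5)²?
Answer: 1521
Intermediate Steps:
D(h) = -4 + h (D(h) = h - 4 = -4 + h)
o = 54 (o = 6 + 3*((-4 + 5) - 5)² = 6 + 3*(1 - 5)² = 6 + 3*(-4)² = 6 + 3*16 = 6 + 48 = 54)
(-12 + (j(-3) + o))² = (-12 + (-3 + 54))² = (-12 + 51)² = 39² = 1521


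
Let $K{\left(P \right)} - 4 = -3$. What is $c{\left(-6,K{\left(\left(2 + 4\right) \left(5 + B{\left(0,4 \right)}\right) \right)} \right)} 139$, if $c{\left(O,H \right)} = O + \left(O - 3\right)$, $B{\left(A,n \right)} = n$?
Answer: $-2085$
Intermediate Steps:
$K{\left(P \right)} = 1$ ($K{\left(P \right)} = 4 - 3 = 1$)
$c{\left(O,H \right)} = -3 + 2 O$ ($c{\left(O,H \right)} = O + \left(-3 + O\right) = -3 + 2 O$)
$c{\left(-6,K{\left(\left(2 + 4\right) \left(5 + B{\left(0,4 \right)}\right) \right)} \right)} 139 = \left(-3 + 2 \left(-6\right)\right) 139 = \left(-3 - 12\right) 139 = \left(-15\right) 139 = -2085$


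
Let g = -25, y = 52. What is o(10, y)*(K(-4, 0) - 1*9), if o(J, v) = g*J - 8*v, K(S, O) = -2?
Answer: 7326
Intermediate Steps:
o(J, v) = -25*J - 8*v
o(10, y)*(K(-4, 0) - 1*9) = (-25*10 - 8*52)*(-2 - 1*9) = (-250 - 416)*(-2 - 9) = -666*(-11) = 7326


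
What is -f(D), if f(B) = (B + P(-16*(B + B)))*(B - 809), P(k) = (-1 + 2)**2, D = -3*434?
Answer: -2746411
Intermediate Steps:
D = -1302
P(k) = 1 (P(k) = 1**2 = 1)
f(B) = (1 + B)*(-809 + B) (f(B) = (B + 1)*(B - 809) = (1 + B)*(-809 + B))
-f(D) = -(-809 + (-1302)**2 - 808*(-1302)) = -(-809 + 1695204 + 1052016) = -1*2746411 = -2746411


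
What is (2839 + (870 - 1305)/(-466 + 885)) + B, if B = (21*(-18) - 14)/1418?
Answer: 842994030/297071 ≈ 2837.7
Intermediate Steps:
B = -196/709 (B = (-378 - 14)*(1/1418) = -392*1/1418 = -196/709 ≈ -0.27645)
(2839 + (870 - 1305)/(-466 + 885)) + B = (2839 + (870 - 1305)/(-466 + 885)) - 196/709 = (2839 - 435/419) - 196/709 = 1189106/419 - 196/709 = 842994030/297071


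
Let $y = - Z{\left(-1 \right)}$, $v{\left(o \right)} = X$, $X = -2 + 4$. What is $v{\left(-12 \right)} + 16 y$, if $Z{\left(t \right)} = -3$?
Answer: $50$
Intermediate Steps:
$X = 2$
$v{\left(o \right)} = 2$
$y = 3$ ($y = \left(-1\right) \left(-3\right) = 3$)
$v{\left(-12 \right)} + 16 y = 2 + 16 \cdot 3 = 2 + 48 = 50$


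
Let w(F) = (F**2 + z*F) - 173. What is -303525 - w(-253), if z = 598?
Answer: -216067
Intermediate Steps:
w(F) = -173 + F**2 + 598*F (w(F) = (F**2 + 598*F) - 173 = -173 + F**2 + 598*F)
-303525 - w(-253) = -303525 - (-173 + (-253)**2 + 598*(-253)) = -303525 - (-173 + 64009 - 151294) = -303525 - 1*(-87458) = -303525 + 87458 = -216067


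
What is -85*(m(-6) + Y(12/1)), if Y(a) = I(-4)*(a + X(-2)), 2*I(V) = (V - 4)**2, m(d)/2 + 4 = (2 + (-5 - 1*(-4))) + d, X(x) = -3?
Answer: -22950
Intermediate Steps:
m(d) = -6 + 2*d (m(d) = -8 + 2*((2 + (-5 - 1*(-4))) + d) = -8 + 2*((2 + (-5 + 4)) + d) = -8 + 2*((2 - 1) + d) = -8 + 2*(1 + d) = -8 + (2 + 2*d) = -6 + 2*d)
I(V) = (-4 + V)**2/2 (I(V) = (V - 4)**2/2 = (-4 + V)**2/2)
Y(a) = -96 + 32*a (Y(a) = ((-4 - 4)**2/2)*(a - 3) = ((1/2)*(-8)**2)*(-3 + a) = ((1/2)*64)*(-3 + a) = 32*(-3 + a) = -96 + 32*a)
-85*(m(-6) + Y(12/1)) = -85*((-6 + 2*(-6)) + (-96 + 32*(12/1))) = -85*((-6 - 12) + (-96 + 32*(12*1))) = -85*(-18 + (-96 + 32*12)) = -85*(-18 + (-96 + 384)) = -85*(-18 + 288) = -85*270 = -22950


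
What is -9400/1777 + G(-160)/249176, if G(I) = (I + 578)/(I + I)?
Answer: -374761075393/70845720320 ≈ -5.2898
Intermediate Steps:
G(I) = (578 + I)/(2*I) (G(I) = (578 + I)/((2*I)) = (578 + I)*(1/(2*I)) = (578 + I)/(2*I))
-9400/1777 + G(-160)/249176 = -9400/1777 + ((½)*(578 - 160)/(-160))/249176 = -9400*1/1777 + ((½)*(-1/160)*418)*(1/249176) = -9400/1777 - 209/160*1/249176 = -9400/1777 - 209/39868160 = -374761075393/70845720320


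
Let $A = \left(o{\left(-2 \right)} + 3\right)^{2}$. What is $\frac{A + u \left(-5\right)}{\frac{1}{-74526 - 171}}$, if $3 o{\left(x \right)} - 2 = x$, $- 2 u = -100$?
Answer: $18001977$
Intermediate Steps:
$u = 50$ ($u = \left(- \frac{1}{2}\right) \left(-100\right) = 50$)
$o{\left(x \right)} = \frac{2}{3} + \frac{x}{3}$
$A = 9$ ($A = \left(\left(\frac{2}{3} + \frac{1}{3} \left(-2\right)\right) + 3\right)^{2} = \left(\left(\frac{2}{3} - \frac{2}{3}\right) + 3\right)^{2} = \left(0 + 3\right)^{2} = 3^{2} = 9$)
$\frac{A + u \left(-5\right)}{\frac{1}{-74526 - 171}} = \frac{9 + 50 \left(-5\right)}{\frac{1}{-74526 - 171}} = \frac{9 - 250}{\frac{1}{-74697}} = - \frac{241}{- \frac{1}{74697}} = \left(-241\right) \left(-74697\right) = 18001977$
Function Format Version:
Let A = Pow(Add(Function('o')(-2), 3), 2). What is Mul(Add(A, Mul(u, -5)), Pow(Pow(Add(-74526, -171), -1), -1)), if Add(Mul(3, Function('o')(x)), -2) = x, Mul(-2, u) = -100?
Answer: 18001977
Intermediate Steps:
u = 50 (u = Mul(Rational(-1, 2), -100) = 50)
Function('o')(x) = Add(Rational(2, 3), Mul(Rational(1, 3), x))
A = 9 (A = Pow(Add(Add(Rational(2, 3), Mul(Rational(1, 3), -2)), 3), 2) = Pow(Add(Add(Rational(2, 3), Rational(-2, 3)), 3), 2) = Pow(Add(0, 3), 2) = Pow(3, 2) = 9)
Mul(Add(A, Mul(u, -5)), Pow(Pow(Add(-74526, -171), -1), -1)) = Mul(Add(9, Mul(50, -5)), Pow(Pow(Add(-74526, -171), -1), -1)) = Mul(Add(9, -250), Pow(Pow(-74697, -1), -1)) = Mul(-241, Pow(Rational(-1, 74697), -1)) = Mul(-241, -74697) = 18001977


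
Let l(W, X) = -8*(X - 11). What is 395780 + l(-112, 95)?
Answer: 395108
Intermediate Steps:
l(W, X) = 88 - 8*X (l(W, X) = -8*(-11 + X) = 88 - 8*X)
395780 + l(-112, 95) = 395780 + (88 - 8*95) = 395780 + (88 - 760) = 395780 - 672 = 395108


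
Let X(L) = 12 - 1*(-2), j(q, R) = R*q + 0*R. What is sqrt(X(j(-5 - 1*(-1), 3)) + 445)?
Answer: 3*sqrt(51) ≈ 21.424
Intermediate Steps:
j(q, R) = R*q (j(q, R) = R*q + 0 = R*q)
X(L) = 14 (X(L) = 12 + 2 = 14)
sqrt(X(j(-5 - 1*(-1), 3)) + 445) = sqrt(14 + 445) = sqrt(459) = 3*sqrt(51)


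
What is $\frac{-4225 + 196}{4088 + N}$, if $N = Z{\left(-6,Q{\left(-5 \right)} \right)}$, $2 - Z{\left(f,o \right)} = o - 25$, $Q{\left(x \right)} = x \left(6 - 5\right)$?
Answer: $- \frac{4029}{4120} \approx -0.97791$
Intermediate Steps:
$Q{\left(x \right)} = x$ ($Q{\left(x \right)} = x 1 = x$)
$Z{\left(f,o \right)} = 27 - o$ ($Z{\left(f,o \right)} = 2 - \left(o - 25\right) = 2 - \left(-25 + o\right) = 27 - o$)
$N = 32$ ($N = 27 - -5 = 27 + 5 = 32$)
$\frac{-4225 + 196}{4088 + N} = \frac{-4225 + 196}{4088 + 32} = - \frac{4029}{4120}$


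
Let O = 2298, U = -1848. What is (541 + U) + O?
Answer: 991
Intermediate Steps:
(541 + U) + O = (541 - 1848) + 2298 = -1307 + 2298 = 991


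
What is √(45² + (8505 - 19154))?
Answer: 28*I*√11 ≈ 92.865*I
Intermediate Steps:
√(45² + (8505 - 19154)) = √(2025 - 10649) = √(-8624) = 28*I*√11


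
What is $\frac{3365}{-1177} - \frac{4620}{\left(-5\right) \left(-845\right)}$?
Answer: $- \frac{3930973}{994565} \approx -3.9525$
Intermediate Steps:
$\frac{3365}{-1177} - \frac{4620}{\left(-5\right) \left(-845\right)} = 3365 \left(- \frac{1}{1177}\right) - \frac{4620}{4225} = - \frac{3365}{1177} - \frac{924}{845} = - \frac{3930973}{994565}$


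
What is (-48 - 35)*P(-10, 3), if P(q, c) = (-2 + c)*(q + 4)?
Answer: 498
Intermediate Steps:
P(q, c) = (-2 + c)*(4 + q)
(-48 - 35)*P(-10, 3) = (-48 - 35)*(-8 - 2*(-10) + 4*3 + 3*(-10)) = -83*(-8 + 20 + 12 - 30) = -83*(-6) = 498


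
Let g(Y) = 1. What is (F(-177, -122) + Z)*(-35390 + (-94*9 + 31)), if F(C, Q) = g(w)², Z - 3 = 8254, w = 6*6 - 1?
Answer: -298980890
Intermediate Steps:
w = 35 (w = 36 - 1 = 35)
Z = 8257 (Z = 3 + 8254 = 8257)
F(C, Q) = 1 (F(C, Q) = 1² = 1)
(F(-177, -122) + Z)*(-35390 + (-94*9 + 31)) = (1 + 8257)*(-35390 + (-94*9 + 31)) = 8258*(-35390 + (-846 + 31)) = 8258*(-35390 - 815) = 8258*(-36205) = -298980890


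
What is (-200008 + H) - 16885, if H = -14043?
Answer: -230936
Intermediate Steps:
(-200008 + H) - 16885 = (-200008 - 14043) - 16885 = -214051 - 16885 = -230936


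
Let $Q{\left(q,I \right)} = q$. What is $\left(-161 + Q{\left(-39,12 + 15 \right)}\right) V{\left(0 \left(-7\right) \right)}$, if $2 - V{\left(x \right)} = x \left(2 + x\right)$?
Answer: $-400$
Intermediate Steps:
$V{\left(x \right)} = 2 - x \left(2 + x\right)$
$\left(-161 + Q{\left(-39,12 + 15 \right)}\right) V{\left(0 \left(-7\right) \right)} = \left(-161 - 39\right) \left(2 - \left(0 \left(-7\right)\right)^{2} - 2 \cdot 0 \left(-7\right)\right) = - 200 \left(2 - 0^{2} - 0\right) = - 200 \left(2 - 0 + 0\right) = - 200 \left(2 + 0 + 0\right) = \left(-200\right) 2 = -400$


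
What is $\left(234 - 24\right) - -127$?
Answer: $337$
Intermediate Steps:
$\left(234 - 24\right) - -127 = 210 + 127 = 337$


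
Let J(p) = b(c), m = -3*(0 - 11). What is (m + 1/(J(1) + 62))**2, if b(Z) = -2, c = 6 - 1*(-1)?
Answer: 3924361/3600 ≈ 1090.1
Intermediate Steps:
c = 7 (c = 6 + 1 = 7)
m = 33 (m = -3*(-11) = 33)
J(p) = -2
(m + 1/(J(1) + 62))**2 = (33 + 1/(-2 + 62))**2 = (33 + 1/60)**2 = (1981/60)**2 = 3924361/3600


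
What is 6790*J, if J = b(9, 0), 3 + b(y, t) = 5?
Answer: 13580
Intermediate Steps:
b(y, t) = 2 (b(y, t) = -3 + 5 = 2)
J = 2
6790*J = 6790*2 = 13580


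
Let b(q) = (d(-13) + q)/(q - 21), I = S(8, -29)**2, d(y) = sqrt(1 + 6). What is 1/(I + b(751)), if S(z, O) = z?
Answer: 17326915/1126747917 - 365*sqrt(7)/1126747917 ≈ 0.015377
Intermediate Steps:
d(y) = sqrt(7)
I = 64 (I = 8**2 = 64)
b(q) = (q + sqrt(7))/(-21 + q) (b(q) = (sqrt(7) + q)/(q - 21) = (q + sqrt(7))/(-21 + q))
1/(I + b(751)) = 1/(64 + (751 + sqrt(7))/(-21 + 751)) = 1/(64 + (751 + sqrt(7))/730) = 1/(64 + (751/730 + sqrt(7)/730)) = 1/(47471/730 + sqrt(7)/730)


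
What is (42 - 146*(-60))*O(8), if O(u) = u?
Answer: 70416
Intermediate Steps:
(42 - 146*(-60))*O(8) = (42 - 146*(-60))*8 = (42 + 8760)*8 = 8802*8 = 70416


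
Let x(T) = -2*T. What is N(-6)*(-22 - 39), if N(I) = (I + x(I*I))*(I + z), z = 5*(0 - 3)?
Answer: -99918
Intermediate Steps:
z = -15 (z = 5*(-3) = -15)
N(I) = (-15 + I)*(I - 2*I²) (N(I) = (I - 2*I*I)*(I - 15) = (I - 2*I²)*(-15 + I) = (-15 + I)*(I - 2*I²))
N(-6)*(-22 - 39) = (-6*(-15 - 2*(-6)² + 31*(-6)))*(-22 - 39) = -6*(-15 - 2*36 - 186)*(-61) = -6*(-15 - 72 - 186)*(-61) = -6*(-273)*(-61) = 1638*(-61) = -99918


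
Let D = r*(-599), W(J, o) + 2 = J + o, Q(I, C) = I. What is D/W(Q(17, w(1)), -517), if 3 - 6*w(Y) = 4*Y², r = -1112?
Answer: -333044/251 ≈ -1326.9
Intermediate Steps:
w(Y) = ½ - 2*Y²/3
W(J, o) = -2 + J + o (W(J, o) = -2 + (J + o) = -2 + J + o)
D = 666088 (D = -1112*(-599) = 666088)
D/W(Q(17, w(1)), -517) = 666088/(-2 + 17 - 517) = 666088/(-502) = 666088*(-1/502) = -333044/251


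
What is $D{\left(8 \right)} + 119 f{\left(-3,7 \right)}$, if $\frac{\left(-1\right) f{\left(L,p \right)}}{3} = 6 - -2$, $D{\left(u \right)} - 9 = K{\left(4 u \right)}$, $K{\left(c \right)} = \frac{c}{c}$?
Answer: $-2846$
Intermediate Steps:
$K{\left(c \right)} = 1$
$D{\left(u \right)} = 10$ ($D{\left(u \right)} = 9 + 1 = 10$)
$f{\left(L,p \right)} = -24$ ($f{\left(L,p \right)} = - 3 \left(6 - -2\right) = - 3 \left(6 + 2\right) = \left(-3\right) 8 = -24$)
$D{\left(8 \right)} + 119 f{\left(-3,7 \right)} = 10 + 119 \left(-24\right) = 10 - 2856 = -2846$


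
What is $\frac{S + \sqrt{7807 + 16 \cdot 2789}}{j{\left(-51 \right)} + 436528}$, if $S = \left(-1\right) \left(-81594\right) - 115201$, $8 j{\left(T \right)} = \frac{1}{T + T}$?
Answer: $- \frac{27423312}{356206847} + \frac{816 \sqrt{52431}}{356206847} \approx -0.076463$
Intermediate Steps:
$j{\left(T \right)} = \frac{1}{16 T}$ ($j{\left(T \right)} = \frac{1}{8 \left(T + T\right)} = \frac{1}{8 \cdot 2 T} = \frac{\frac{1}{2} \frac{1}{T}}{8} = \frac{1}{16 T}$)
$S = -33607$ ($S = 81594 - 115201 = -33607$)
$\frac{S + \sqrt{7807 + 16 \cdot 2789}}{j{\left(-51 \right)} + 436528} = \frac{-33607 + \sqrt{7807 + 16 \cdot 2789}}{\frac{1}{16 \left(-51\right)} + 436528} = \frac{-33607 + \sqrt{7807 + 44624}}{\frac{1}{16} \left(- \frac{1}{51}\right) + 436528} = \frac{-33607 + \sqrt{52431}}{- \frac{1}{816} + 436528} = \frac{-33607 + \sqrt{52431}}{\frac{356206847}{816}} = \left(-33607 + \sqrt{52431}\right) \frac{816}{356206847} = - \frac{27423312}{356206847} + \frac{816 \sqrt{52431}}{356206847}$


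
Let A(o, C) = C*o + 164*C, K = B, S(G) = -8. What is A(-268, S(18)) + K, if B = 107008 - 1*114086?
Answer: -6246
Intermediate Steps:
B = -7078 (B = 107008 - 114086 = -7078)
K = -7078
A(o, C) = 164*C + C*o
A(-268, S(18)) + K = -8*(164 - 268) - 7078 = -8*(-104) - 7078 = 832 - 7078 = -6246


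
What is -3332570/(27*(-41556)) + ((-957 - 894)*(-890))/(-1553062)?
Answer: 831824120165/435638550186 ≈ 1.9094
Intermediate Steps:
-3332570/(27*(-41556)) + ((-957 - 894)*(-890))/(-1553062) = -3332570/(-1122012) - 1851*(-890)*(-1/1553062) = -3332570*(-1/1122012) + 1647390*(-1/1553062) = 1666285/561006 - 823695/776531 = 831824120165/435638550186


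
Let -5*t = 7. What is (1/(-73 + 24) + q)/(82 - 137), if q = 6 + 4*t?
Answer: -93/13475 ≈ -0.0069017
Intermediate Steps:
t = -7/5 (t = -⅕*7 = -7/5 ≈ -1.4000)
q = ⅖ (q = 6 + 4*(-7/5) = 6 - 28/5 = ⅖ ≈ 0.40000)
(1/(-73 + 24) + q)/(82 - 137) = (1/(-73 + 24) + ⅖)/(82 - 137) = (1/(-49) + ⅖)/(-55) = -(-1/49 + ⅖)/55 = -1/55*93/245 = -93/13475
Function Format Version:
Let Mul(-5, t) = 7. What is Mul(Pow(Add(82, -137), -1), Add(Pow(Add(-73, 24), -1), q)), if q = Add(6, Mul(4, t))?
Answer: Rational(-93, 13475) ≈ -0.0069017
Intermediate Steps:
t = Rational(-7, 5) (t = Mul(Rational(-1, 5), 7) = Rational(-7, 5) ≈ -1.4000)
q = Rational(2, 5) (q = Add(6, Mul(4, Rational(-7, 5))) = Add(6, Rational(-28, 5)) = Rational(2, 5) ≈ 0.40000)
Mul(Pow(Add(82, -137), -1), Add(Pow(Add(-73, 24), -1), q)) = Mul(Pow(Add(82, -137), -1), Add(Pow(Add(-73, 24), -1), Rational(2, 5))) = Mul(Pow(-55, -1), Add(Pow(-49, -1), Rational(2, 5))) = Mul(Rational(-1, 55), Add(Rational(-1, 49), Rational(2, 5))) = Mul(Rational(-1, 55), Rational(93, 245)) = Rational(-93, 13475)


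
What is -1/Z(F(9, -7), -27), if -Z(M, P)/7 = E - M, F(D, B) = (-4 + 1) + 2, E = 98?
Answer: 1/693 ≈ 0.0014430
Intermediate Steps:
F(D, B) = -1 (F(D, B) = -3 + 2 = -1)
Z(M, P) = -686 + 7*M (Z(M, P) = -7*(98 - M) = -686 + 7*M)
-1/Z(F(9, -7), -27) = -1/(-686 + 7*(-1)) = -1/(-686 - 7) = -1/(-693) = -1*(-1/693) = 1/693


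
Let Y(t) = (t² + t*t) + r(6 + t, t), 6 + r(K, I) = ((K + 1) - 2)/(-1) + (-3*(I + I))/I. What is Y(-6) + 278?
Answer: 339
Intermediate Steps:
r(K, I) = -11 - K (r(K, I) = -6 + (((K + 1) - 2)/(-1) + (-3*(I + I))/I) = -6 + (((1 + K) - 2)*(-1) + (-6*I)/I) = -6 + ((-1 + K)*(-1) + (-6*I)/I) = -6 + ((1 - K) - 6) = -6 + (-5 - K) = -11 - K)
Y(t) = -17 - t + 2*t² (Y(t) = (t² + t*t) + (-11 - (6 + t)) = (t² + t²) + (-11 + (-6 - t)) = 2*t² + (-17 - t) = -17 - t + 2*t²)
Y(-6) + 278 = (-17 - 1*(-6) + 2*(-6)²) + 278 = (-17 + 6 + 2*36) + 278 = (-17 + 6 + 72) + 278 = 61 + 278 = 339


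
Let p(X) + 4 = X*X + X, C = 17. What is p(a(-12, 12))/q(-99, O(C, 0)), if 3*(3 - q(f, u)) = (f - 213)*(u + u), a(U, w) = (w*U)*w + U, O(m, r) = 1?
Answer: 3025856/211 ≈ 14341.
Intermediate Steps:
a(U, w) = U + U*w**2 (a(U, w) = (U*w)*w + U = U*w**2 + U = U + U*w**2)
q(f, u) = 3 - 2*u*(-213 + f)/3 (q(f, u) = 3 - (f - 213)*(u + u)/3 = 3 - (-213 + f)*2*u/3 = 3 - 2*u*(-213 + f)/3)
p(X) = -4 + X + X**2 (p(X) = -4 + (X*X + X) = -4 + (X**2 + X) = -4 + (X + X**2) = -4 + X + X**2)
p(a(-12, 12))/q(-99, O(C, 0)) = (-4 - 12*(1 + 12**2) + (-12*(1 + 12**2))**2)/(3 + 142*1 - 2/3*(-99)*1) = (-4 - 12*(1 + 144) + (-12*(1 + 144))**2)/(3 + 142 + 66) = (-4 - 12*145 + (-12*145)**2)/211 = (-4 - 1740 + (-1740)**2)*(1/211) = (-4 - 1740 + 3027600)*(1/211) = 3025856*(1/211) = 3025856/211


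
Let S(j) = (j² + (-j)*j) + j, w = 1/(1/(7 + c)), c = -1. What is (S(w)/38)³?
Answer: 27/6859 ≈ 0.0039364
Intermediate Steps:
w = 6 (w = 1/(1/(7 - 1)) = 1/(1/6) = 1/(⅙) = 6)
S(j) = j (S(j) = (j² - j²) + j = 0 + j = j)
(S(w)/38)³ = (6/38)³ = (6*(1/38))³ = (3/19)³ = 27/6859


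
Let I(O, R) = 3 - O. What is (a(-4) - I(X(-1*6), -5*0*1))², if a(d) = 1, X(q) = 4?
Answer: 4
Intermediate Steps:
(a(-4) - I(X(-1*6), -5*0*1))² = (1 - (3 - 1*4))² = (1 - (3 - 4))² = (1 - 1*(-1))² = (1 + 1)² = 2² = 4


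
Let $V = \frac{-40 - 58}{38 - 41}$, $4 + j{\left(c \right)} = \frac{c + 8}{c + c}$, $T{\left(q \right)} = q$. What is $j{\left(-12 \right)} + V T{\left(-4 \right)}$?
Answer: $- \frac{269}{2} \approx -134.5$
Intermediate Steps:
$j{\left(c \right)} = -4 + \frac{8 + c}{2 c}$ ($j{\left(c \right)} = -4 + \frac{c + 8}{c + c} = -4 + \frac{8 + c}{2 c}$)
$V = \frac{98}{3}$ ($V = - \frac{98}{-3} = \left(-98\right) \left(- \frac{1}{3}\right) = \frac{98}{3} \approx 32.667$)
$j{\left(-12 \right)} + V T{\left(-4 \right)} = \left(- \frac{7}{2} + \frac{4}{-12}\right) + \frac{98}{3} \left(-4\right) = \left(- \frac{7}{2} + 4 \left(- \frac{1}{12}\right)\right) - \frac{392}{3} = \left(- \frac{7}{2} - \frac{1}{3}\right) - \frac{392}{3} = - \frac{23}{6} - \frac{392}{3} = - \frac{269}{2}$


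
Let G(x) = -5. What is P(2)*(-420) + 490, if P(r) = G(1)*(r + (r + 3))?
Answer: 15190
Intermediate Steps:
P(r) = -15 - 10*r (P(r) = -5*(r + (r + 3)) = -5*(r + (3 + r)) = -5*(3 + 2*r) = -15 - 10*r)
P(2)*(-420) + 490 = (-15 - 10*2)*(-420) + 490 = (-15 - 20)*(-420) + 490 = -35*(-420) + 490 = 14700 + 490 = 15190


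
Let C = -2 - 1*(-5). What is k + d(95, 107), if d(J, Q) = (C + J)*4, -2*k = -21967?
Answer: 22751/2 ≈ 11376.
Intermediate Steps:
k = 21967/2 (k = -1/2*(-21967) = 21967/2 ≈ 10984.)
C = 3 (C = -2 + 5 = 3)
d(J, Q) = 12 + 4*J (d(J, Q) = (3 + J)*4 = 12 + 4*J)
k + d(95, 107) = 21967/2 + (12 + 4*95) = 21967/2 + (12 + 380) = 21967/2 + 392 = 22751/2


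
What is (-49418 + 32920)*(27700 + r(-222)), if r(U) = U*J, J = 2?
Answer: -449669488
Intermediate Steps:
r(U) = 2*U (r(U) = U*2 = 2*U)
(-49418 + 32920)*(27700 + r(-222)) = (-49418 + 32920)*(27700 + 2*(-222)) = -16498*(27700 - 444) = -16498*27256 = -449669488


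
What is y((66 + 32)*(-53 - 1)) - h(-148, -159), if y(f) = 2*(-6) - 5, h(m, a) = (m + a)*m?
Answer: -45453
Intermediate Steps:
h(m, a) = m*(a + m) (h(m, a) = (a + m)*m = m*(a + m))
y(f) = -17 (y(f) = -12 - 5 = -17)
y((66 + 32)*(-53 - 1)) - h(-148, -159) = -17 - (-148)*(-159 - 148) = -17 - (-148)*(-307) = -17 - 1*45436 = -17 - 45436 = -45453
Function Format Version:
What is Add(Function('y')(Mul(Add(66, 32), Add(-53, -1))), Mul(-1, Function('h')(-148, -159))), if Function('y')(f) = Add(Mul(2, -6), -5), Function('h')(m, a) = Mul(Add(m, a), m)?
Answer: -45453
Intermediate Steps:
Function('h')(m, a) = Mul(m, Add(a, m)) (Function('h')(m, a) = Mul(Add(a, m), m) = Mul(m, Add(a, m)))
Function('y')(f) = -17 (Function('y')(f) = Add(-12, -5) = -17)
Add(Function('y')(Mul(Add(66, 32), Add(-53, -1))), Mul(-1, Function('h')(-148, -159))) = Add(-17, Mul(-1, Mul(-148, Add(-159, -148)))) = Add(-17, Mul(-1, Mul(-148, -307))) = Add(-17, Mul(-1, 45436)) = Add(-17, -45436) = -45453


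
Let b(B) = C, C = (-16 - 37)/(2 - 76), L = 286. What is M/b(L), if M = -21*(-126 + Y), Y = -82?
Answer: 323232/53 ≈ 6098.7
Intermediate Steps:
C = 53/74 (C = -53/(-74) = -53*(-1/74) = 53/74 ≈ 0.71622)
b(B) = 53/74
M = 4368 (M = -21*(-126 - 82) = -21*(-208) = 4368)
M/b(L) = 4368/(53/74) = 4368*(74/53) = 323232/53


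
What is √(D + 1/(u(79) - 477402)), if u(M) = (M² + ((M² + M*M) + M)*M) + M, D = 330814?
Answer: √89878197396568803/521237 ≈ 575.16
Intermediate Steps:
u(M) = M + M² + M*(M + 2*M²) (u(M) = (M² + ((M² + M²) + M)*M) + M = (M² + (2*M² + M)*M) + M = (M² + (M + 2*M²)*M) + M = (M² + M*(M + 2*M²)) + M = M + M² + M*(M + 2*M²))
√(D + 1/(u(79) - 477402)) = √(330814 + 1/(79*(1 + 2*79 + 2*79²) - 477402)) = √(330814 + 1/(79*(1 + 158 + 2*6241) - 477402)) = √(330814 + 1/(79*(1 + 158 + 12482) - 477402)) = √(330814 + 1/(79*12641 - 477402)) = √(330814 + 1/(998639 - 477402)) = √(330814 + 1/521237) = √(172432496919/521237) = √89878197396568803/521237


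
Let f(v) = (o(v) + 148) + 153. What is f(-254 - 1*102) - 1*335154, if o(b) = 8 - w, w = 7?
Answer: -334852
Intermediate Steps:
o(b) = 1 (o(b) = 8 - 1*7 = 8 - 7 = 1)
f(v) = 302 (f(v) = (1 + 148) + 153 = 149 + 153 = 302)
f(-254 - 1*102) - 1*335154 = 302 - 1*335154 = 302 - 335154 = -334852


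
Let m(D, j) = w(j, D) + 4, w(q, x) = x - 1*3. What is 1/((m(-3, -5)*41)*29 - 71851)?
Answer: -1/74229 ≈ -1.3472e-5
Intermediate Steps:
w(q, x) = -3 + x (w(q, x) = x - 3 = -3 + x)
m(D, j) = 1 + D (m(D, j) = (-3 + D) + 4 = 1 + D)
1/((m(-3, -5)*41)*29 - 71851) = 1/(((1 - 3)*41)*29 - 71851) = 1/(-2*41*29 - 71851) = 1/(-82*29 - 71851) = 1/(-2378 - 71851) = 1/(-74229) = -1/74229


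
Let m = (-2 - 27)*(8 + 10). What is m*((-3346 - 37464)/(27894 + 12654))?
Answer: 1775235/3379 ≈ 525.37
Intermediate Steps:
m = -522 (m = -29*18 = -522)
m*((-3346 - 37464)/(27894 + 12654)) = -522*(-3346 - 37464)/(27894 + 12654) = -(-21302820)/40548 = -522*(-20405/20274) = 1775235/3379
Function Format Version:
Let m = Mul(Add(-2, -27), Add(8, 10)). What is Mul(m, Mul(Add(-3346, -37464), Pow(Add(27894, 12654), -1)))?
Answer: Rational(1775235, 3379) ≈ 525.37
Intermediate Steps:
m = -522 (m = Mul(-29, 18) = -522)
Mul(m, Mul(Add(-3346, -37464), Pow(Add(27894, 12654), -1))) = Mul(-522, Mul(Add(-3346, -37464), Pow(Add(27894, 12654), -1))) = Mul(-522, Mul(-40810, Pow(40548, -1))) = Mul(-522, Mul(-40810, Rational(1, 40548))) = Mul(-522, Rational(-20405, 20274)) = Rational(1775235, 3379)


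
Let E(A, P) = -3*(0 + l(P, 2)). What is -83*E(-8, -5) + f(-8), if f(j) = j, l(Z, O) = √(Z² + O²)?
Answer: -8 + 249*√29 ≈ 1332.9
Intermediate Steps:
l(Z, O) = √(O² + Z²)
E(A, P) = -3*√(4 + P²) (E(A, P) = -3*(0 + √(2² + P²)) = -3*(0 + √(4 + P²)) = -3*√(4 + P²))
-83*E(-8, -5) + f(-8) = -(-249)*√(4 + (-5)²) - 8 = -(-249)*√(4 + 25) - 8 = -(-249)*√29 - 8 = 249*√29 - 8 = -8 + 249*√29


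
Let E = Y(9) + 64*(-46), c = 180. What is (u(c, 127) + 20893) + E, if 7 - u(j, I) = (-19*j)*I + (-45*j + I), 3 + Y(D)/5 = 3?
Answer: 460269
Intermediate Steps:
Y(D) = 0 (Y(D) = -15 + 5*3 = -15 + 15 = 0)
u(j, I) = 7 - I + 45*j + 19*I*j (u(j, I) = 7 - ((-19*j)*I + (-45*j + I)) = 7 - (-19*I*j + (I - 45*j)) = 7 - (I - 45*j - 19*I*j) = 7 + (-I + 45*j + 19*I*j) = 7 - I + 45*j + 19*I*j)
E = -2944 (E = 0 + 64*(-46) = 0 - 2944 = -2944)
(u(c, 127) + 20893) + E = ((7 - 1*127 + 45*180 + 19*127*180) + 20893) - 2944 = ((7 - 127 + 8100 + 434340) + 20893) - 2944 = (442320 + 20893) - 2944 = 463213 - 2944 = 460269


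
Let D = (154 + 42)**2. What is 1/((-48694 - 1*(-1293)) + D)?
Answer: -1/8985 ≈ -0.00011130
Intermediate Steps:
D = 38416 (D = 196**2 = 38416)
1/((-48694 - 1*(-1293)) + D) = 1/((-48694 - 1*(-1293)) + 38416) = 1/((-48694 + 1293) + 38416) = 1/(-47401 + 38416) = 1/(-8985) = -1/8985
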